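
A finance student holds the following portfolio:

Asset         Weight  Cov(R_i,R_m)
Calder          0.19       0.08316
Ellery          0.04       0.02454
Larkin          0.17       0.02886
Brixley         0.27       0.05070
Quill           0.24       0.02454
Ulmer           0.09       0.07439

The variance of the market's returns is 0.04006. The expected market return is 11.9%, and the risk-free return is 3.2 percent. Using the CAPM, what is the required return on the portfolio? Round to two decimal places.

β_Calder = 0.08316 / 0.04006 = 2.0759
β_Ellery = 0.02454 / 0.04006 = 0.6126
β_Larkin = 0.02886 / 0.04006 = 0.7204
β_Brixley = 0.05070 / 0.04006 = 1.2656
β_Quill = 0.02454 / 0.04006 = 0.6126
β_Ulmer = 0.07439 / 0.04006 = 1.8570
β_P = Σ w_i β_i = 0.19×2.0759 + 0.04×0.6126 + 0.17×0.7204 + 0.27×1.2656 + 0.24×0.6126 + 0.09×1.8570 = 1.1973
MRP = 11.9% − 3.2% = 8.70%
E(R_P) = R_f + β_P × MRP = 3.2% + 1.1973 × 8.7% = 13.62%

13.62%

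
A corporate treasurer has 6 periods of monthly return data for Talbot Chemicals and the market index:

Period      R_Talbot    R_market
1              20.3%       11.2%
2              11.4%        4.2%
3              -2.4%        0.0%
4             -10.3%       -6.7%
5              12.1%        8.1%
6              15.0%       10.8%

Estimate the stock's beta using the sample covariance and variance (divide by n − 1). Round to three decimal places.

1.612

Mean R_i = (20.3 + 11.4 − 2.4 − 10.3 + 12.1 + 15.0) / 6 = 7.6833%
Mean R_m = (11.2 + 4.2 + 0.0 − 6.7 + 8.1 + 10.8) / 6 = 4.6000%
Σ(R_i − R̄_i)(R_m − R̄_m) = 392.2000  ⇒  Cov = 392.2000 / 5 = 78.4400
Σ(R_m − R̄_m)² = 243.2600  ⇒  Var(R_m) = 243.2600 / 5 = 48.6520
β = Cov / Var(R_m) = 78.4400 / 48.6520 = 1.6123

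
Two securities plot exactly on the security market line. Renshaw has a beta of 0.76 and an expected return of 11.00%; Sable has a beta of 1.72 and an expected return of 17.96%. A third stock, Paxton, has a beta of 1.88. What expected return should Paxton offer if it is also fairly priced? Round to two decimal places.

19.12%

MRP (SML slope) = (17.96% − 11.00%) / (1.72 − 0.76) = 6.96% / 0.96 = 7.2500%
R_f (intercept) = 11.00% − 0.76 × 7.2500% = 5.4900%
E(R_Paxton) = R_f + β × MRP = 5.4900% + 1.88 × 7.2500% = 19.12%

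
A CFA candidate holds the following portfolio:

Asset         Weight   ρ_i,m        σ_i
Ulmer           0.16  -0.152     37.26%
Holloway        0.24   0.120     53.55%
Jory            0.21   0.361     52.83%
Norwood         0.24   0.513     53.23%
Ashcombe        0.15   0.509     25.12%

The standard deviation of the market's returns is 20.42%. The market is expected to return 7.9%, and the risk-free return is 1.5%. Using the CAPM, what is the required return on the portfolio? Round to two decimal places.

β_Ulmer = -0.152 × 37.26% / 20.42% = -0.2774
β_Holloway = 0.120 × 53.55% / 20.42% = 0.3147
β_Jory = 0.361 × 52.83% / 20.42% = 0.9340
β_Norwood = 0.513 × 53.23% / 20.42% = 1.3373
β_Ashcombe = 0.509 × 25.12% / 20.42% = 0.6262
β_P = Σ w_i β_i = 0.16×-0.2774 + 0.24×0.3147 + 0.21×0.9340 + 0.24×1.3373 + 0.15×0.6262 = 0.6422
MRP = 7.9% − 1.5% = 6.40%
E(R_P) = R_f + β_P × MRP = 1.5% + 0.6422 × 6.4% = 5.61%

5.61%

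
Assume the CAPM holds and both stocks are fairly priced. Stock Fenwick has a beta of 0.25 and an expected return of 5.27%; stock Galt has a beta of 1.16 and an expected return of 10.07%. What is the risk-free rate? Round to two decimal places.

Both satisfy E(R) = R_f + β·MRP, so the slope of the SML is
MRP = (10.07% − 5.27%) / (1.16 − 0.25) = 4.80% / 0.91 = 5.2747%
R_f = E(R_Fenwick) − β_Fenwick·MRP = 5.27% − 0.25 × 5.2747% = 3.9513%

3.95%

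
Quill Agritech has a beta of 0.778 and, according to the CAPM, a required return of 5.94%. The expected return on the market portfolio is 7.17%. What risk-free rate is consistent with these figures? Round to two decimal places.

E(R) = R_f + β(E(R_m) − R_f) = R_f(1 − β) + β·E(R_m)
5.94% = R_f × (1 − 0.778) + 0.778 × 7.17%
5.94% = R_f × 0.222 + 5.57826%
R_f = (5.94% − 5.57826%) / 0.222 = 1.63%

1.63%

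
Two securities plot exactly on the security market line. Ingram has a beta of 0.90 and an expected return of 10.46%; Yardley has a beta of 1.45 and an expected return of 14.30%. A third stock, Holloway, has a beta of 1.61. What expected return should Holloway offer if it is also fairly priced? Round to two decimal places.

15.42%

MRP (SML slope) = (14.30% − 10.46%) / (1.45 − 0.90) = 3.84% / 0.55 = 6.9818%
R_f (intercept) = 10.46% − 0.90 × 6.9818% = 4.1764%
E(R_Holloway) = R_f + β × MRP = 4.1764% + 1.61 × 6.9818% = 15.42%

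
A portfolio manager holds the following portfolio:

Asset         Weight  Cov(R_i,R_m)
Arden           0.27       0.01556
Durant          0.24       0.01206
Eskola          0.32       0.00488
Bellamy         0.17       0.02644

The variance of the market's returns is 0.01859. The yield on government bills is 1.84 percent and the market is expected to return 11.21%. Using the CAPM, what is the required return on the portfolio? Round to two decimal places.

8.47%

β_Arden = 0.01556 / 0.01859 = 0.8370
β_Durant = 0.01206 / 0.01859 = 0.6487
β_Eskola = 0.00488 / 0.01859 = 0.2625
β_Bellamy = 0.02644 / 0.01859 = 1.4223
β_P = Σ w_i β_i = 0.27×0.8370 + 0.24×0.6487 + 0.32×0.2625 + 0.17×1.4223 = 0.7075
MRP = 11.21% − 1.84% = 9.37%
E(R_P) = R_f + β_P × MRP = 1.84% + 0.7075 × 9.37% = 8.47%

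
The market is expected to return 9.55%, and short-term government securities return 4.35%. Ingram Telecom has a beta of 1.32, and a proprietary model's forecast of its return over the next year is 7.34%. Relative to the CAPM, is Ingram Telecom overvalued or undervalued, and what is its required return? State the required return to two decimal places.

Overvalued; required return 11.21%

MRP = 9.55% − 4.35% = 5.20%
Required return = R_f + β·MRP = 4.35% + 1.32 × 5.20% = 11.21%
Forecast 7.34% < required 11.21% → the stock plots below the SML → overvalued.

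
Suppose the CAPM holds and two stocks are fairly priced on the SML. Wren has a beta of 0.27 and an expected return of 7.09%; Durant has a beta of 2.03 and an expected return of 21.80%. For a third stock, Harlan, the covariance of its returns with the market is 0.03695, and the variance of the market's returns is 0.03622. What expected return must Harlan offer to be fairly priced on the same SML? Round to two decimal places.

MRP = (21.80% − 7.09%) / (2.03 − 0.27) = 8.3580%
R_f = 7.09% − 0.27 × 8.3580% = 4.8333%
β_Harlan = Cov / Var(R_m) = 0.03695 / 0.03622 = 1.0202
E(R_Harlan) = R_f + β × MRP = 4.8333% + 1.0202 × 8.3580% = 13.36%

13.36%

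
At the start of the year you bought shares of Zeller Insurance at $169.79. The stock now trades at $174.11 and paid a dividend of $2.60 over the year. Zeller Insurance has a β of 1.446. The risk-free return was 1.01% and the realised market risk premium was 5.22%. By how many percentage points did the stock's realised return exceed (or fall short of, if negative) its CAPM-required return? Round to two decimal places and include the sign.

-4.48%

Realised HPR = (P1 + D1 − P0) / P0 = (174.11 + 2.60 − 169.79) / 169.79 = 6.92 / 169.79 = 4.0756%
CAPM required = R_f + β·MRP = 1.01% + 1.446 × 5.22% = 8.55812%
α = realised − required = 4.0756% − 8.55812% = -4.48%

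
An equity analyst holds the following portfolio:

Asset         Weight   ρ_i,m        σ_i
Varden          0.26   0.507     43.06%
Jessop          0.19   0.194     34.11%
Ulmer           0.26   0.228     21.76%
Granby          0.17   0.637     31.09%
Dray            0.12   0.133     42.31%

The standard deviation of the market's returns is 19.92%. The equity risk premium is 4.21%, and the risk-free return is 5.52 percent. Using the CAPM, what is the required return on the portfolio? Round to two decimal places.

8.11%

β_Varden = 0.507 × 43.06% / 19.92% = 1.0960
β_Jessop = 0.194 × 34.11% / 19.92% = 0.3322
β_Ulmer = 0.228 × 21.76% / 19.92% = 0.2491
β_Granby = 0.637 × 31.09% / 19.92% = 0.9942
β_Dray = 0.133 × 42.31% / 19.92% = 0.2825
β_P = Σ w_i β_i = 0.26×1.0960 + 0.19×0.3322 + 0.26×0.2491 + 0.17×0.9942 + 0.12×0.2825 = 0.6158
E(R_P) = R_f + β_P × MRP = 5.52% + 0.6158 × 4.21% = 8.11%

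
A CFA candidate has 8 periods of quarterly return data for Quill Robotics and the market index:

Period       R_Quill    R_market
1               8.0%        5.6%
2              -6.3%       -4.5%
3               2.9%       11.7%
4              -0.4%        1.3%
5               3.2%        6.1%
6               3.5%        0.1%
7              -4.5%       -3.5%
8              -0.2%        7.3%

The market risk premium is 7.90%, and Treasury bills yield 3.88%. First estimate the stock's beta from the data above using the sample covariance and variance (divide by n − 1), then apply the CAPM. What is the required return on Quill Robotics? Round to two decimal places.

8.26%

Mean R_i = (8.0 − 6.3 + 2.9 − 0.4 + 3.2 + 3.5 − 4.5 − 0.2) / 8 = 0.7750%
Mean R_m = (5.6 − 4.5 + 11.7 + 1.3 + 6.1 + 0.1 − 3.5 + 7.3) / 8 = 3.0125%
Σ(R_i − R̄_i)(R_m − R̄_m) = 122.0425  ⇒  Cov = 122.0425 / 7 = 17.4346
Σ(R_m − R̄_m)² = 220.3488  ⇒  Var(R_m) = 220.3488 / 7 = 31.4784
β = Cov / Var(R_m) = 17.4346 / 31.4784 = 0.5539
E(R) = R_f + β × MRP = 3.88% + 0.5539 × 7.90% = 8.26%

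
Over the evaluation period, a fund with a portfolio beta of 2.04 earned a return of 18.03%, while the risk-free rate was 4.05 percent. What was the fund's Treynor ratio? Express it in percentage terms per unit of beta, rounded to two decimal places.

6.85%

Treynor = (R_P − R_f) / β_P = (18.03% − 4.05%) / 2.0400 = 13.98% / 2.0400 = 6.85%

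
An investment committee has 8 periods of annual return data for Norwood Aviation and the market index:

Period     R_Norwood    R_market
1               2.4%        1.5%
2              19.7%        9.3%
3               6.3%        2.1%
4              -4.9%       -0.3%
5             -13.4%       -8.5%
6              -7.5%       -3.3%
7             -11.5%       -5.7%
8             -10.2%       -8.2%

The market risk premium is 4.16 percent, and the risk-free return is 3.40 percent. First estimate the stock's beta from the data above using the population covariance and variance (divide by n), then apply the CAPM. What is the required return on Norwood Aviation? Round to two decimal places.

10.88%

Mean R_i = (2.4 + 19.7 + 6.3 − 4.9 − 13.4 − 7.5 − 11.5 − 10.2) / 8 = -2.3875%
Mean R_m = (1.5 + 9.3 + 2.1 − 0.3 − 8.5 − 3.3 − 5.7 − 8.2) / 8 = -1.6375%
Σ(R_i − R̄_i)(R_m − R̄_m) = 458.0738  ⇒  Cov = 458.0738 / 8 = 57.2592
Σ(R_m − R̄_m)² = 254.6588  ⇒  Var(R_m) = 254.6588 / 8 = 31.8324
β = Cov / Var(R_m) = 57.2592 / 31.8324 = 1.7988
E(R) = R_f + β × MRP = 3.40% + 1.7988 × 4.16% = 10.88%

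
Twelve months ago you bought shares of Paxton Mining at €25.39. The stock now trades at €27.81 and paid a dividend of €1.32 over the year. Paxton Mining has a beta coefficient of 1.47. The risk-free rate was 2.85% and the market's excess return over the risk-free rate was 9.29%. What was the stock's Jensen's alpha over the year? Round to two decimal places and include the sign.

Realised HPR = (P1 + D1 − P0) / P0 = (27.81 + 1.32 − 25.39) / 25.39 = 3.74 / 25.39 = 14.7302%
CAPM required = R_f + β·MRP = 2.85% + 1.47 × 9.29% = 16.5063%
α = realised − required = 14.7302% − 16.5063% = -1.78%

-1.78%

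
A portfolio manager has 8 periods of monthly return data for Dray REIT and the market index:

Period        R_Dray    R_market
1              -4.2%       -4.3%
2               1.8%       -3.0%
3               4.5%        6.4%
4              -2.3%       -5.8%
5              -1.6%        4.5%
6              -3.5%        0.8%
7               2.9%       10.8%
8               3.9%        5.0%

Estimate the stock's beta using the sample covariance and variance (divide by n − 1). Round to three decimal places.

0.389

Mean R_i = (-4.2 + 1.8 + 4.5 − 2.3 − 1.6 − 3.5 + 2.9 + 3.9) / 8 = 0.1875%
Mean R_m = (-4.3 − 3.0 + 6.4 − 5.8 + 4.5 + 0.8 + 10.8 + 5.0) / 8 = 1.8000%
Σ(R_i − R̄_i)(R_m − R̄_m) = 92.9200  ⇒  Cov = 92.9200 / 7 = 13.2743
Σ(R_m − R̄_m)² = 238.7000  ⇒  Var(R_m) = 238.7000 / 7 = 34.1000
β = Cov / Var(R_m) = 13.2743 / 34.1000 = 0.3893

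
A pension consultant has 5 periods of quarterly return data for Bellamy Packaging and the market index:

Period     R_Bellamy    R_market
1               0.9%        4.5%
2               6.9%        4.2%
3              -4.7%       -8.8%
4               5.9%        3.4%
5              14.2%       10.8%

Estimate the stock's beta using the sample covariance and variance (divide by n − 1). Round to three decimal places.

Mean R_i = (0.9 + 6.9 − 4.7 + 5.9 + 14.2) / 5 = 4.6400%
Mean R_m = (4.5 + 4.2 − 8.8 + 3.4 + 10.8) / 5 = 2.8200%
Σ(R_i − R̄_i)(R_m − R̄_m) = 182.3860  ⇒  Cov = 182.3860 / 4 = 45.5965
Σ(R_m − R̄_m)² = 203.7680  ⇒  Var(R_m) = 203.7680 / 4 = 50.9420
β = Cov / Var(R_m) = 45.5965 / 50.9420 = 0.8951

0.895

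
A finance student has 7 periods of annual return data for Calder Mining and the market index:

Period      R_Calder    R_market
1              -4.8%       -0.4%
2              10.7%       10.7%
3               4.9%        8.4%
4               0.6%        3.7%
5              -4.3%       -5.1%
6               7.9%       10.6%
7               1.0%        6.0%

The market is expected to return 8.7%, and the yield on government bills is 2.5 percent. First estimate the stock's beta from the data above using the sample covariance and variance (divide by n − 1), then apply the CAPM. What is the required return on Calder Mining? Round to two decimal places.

8.25%

Mean R_i = (-4.8 + 10.7 + 4.9 + 0.6 − 4.3 + 7.9 + 1.0) / 7 = 2.2857%
Mean R_m = (-0.4 + 10.7 + 8.4 + 3.7 − 5.1 + 10.6 + 6.0) / 7 = 4.8429%
Σ(R_i − R̄_i)(R_m − R̄_m) = 193.9743  ⇒  Cov = 193.9743 / 6 = 32.3291
Σ(R_m − R̄_m)² = 209.0971  ⇒  Var(R_m) = 209.0971 / 6 = 34.8495
β = Cov / Var(R_m) = 32.3291 / 34.8495 = 0.9277
MRP = 8.7% − 2.5% = 6.20%
E(R) = R_f + β × MRP = 2.5% + 0.9277 × 6.2% = 8.25%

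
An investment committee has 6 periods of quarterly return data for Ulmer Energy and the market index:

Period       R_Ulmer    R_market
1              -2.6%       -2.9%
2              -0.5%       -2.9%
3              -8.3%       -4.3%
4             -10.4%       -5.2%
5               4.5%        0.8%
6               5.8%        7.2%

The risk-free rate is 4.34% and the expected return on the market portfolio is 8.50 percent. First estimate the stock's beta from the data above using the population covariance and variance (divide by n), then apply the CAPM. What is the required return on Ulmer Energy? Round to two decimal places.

9.45%

Mean R_i = (-2.6 − 0.5 − 8.3 − 10.4 + 4.5 + 5.8) / 6 = -1.9167%
Mean R_m = (-2.9 − 2.9 − 4.3 − 5.2 + 0.8 + 7.2) / 6 = -1.2167%
Σ(R_i − R̄_i)(R_m − R̄_m) = 130.1283  ⇒  Cov = 130.1283 / 6 = 21.6881
Σ(R_m − R̄_m)² = 105.9483  ⇒  Var(R_m) = 105.9483 / 6 = 17.6581
β = Cov / Var(R_m) = 21.6881 / 17.6581 = 1.2282
MRP = 8.50% − 4.34% = 4.16%
E(R) = R_f + β × MRP = 4.34% + 1.2282 × 4.16% = 9.45%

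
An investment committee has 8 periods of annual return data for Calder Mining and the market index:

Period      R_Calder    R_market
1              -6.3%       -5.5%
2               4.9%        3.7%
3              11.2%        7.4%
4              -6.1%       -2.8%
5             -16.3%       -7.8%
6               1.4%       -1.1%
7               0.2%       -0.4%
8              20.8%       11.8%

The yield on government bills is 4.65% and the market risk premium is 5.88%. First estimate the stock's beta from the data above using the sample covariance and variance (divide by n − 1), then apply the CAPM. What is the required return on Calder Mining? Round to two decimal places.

14.64%

Mean R_i = (-6.3 + 4.9 + 11.2 − 6.1 − 16.3 + 1.4 + 0.2 + 20.8) / 8 = 1.2250%
Mean R_m = (-5.5 + 3.7 + 7.4 − 2.8 − 7.8 − 1.1 − 0.4 + 11.8) / 8 = 0.6625%
Σ(R_i − R̄_i)(R_m − R̄_m) = 517.2075  ⇒  Cov = 517.2075 / 7 = 73.8868
Σ(R_m − R̄_m)² = 304.4788  ⇒  Var(R_m) = 304.4788 / 7 = 43.4970
β = Cov / Var(R_m) = 73.8868 / 43.4970 = 1.6987
E(R) = R_f + β × MRP = 4.65% + 1.6987 × 5.88% = 14.64%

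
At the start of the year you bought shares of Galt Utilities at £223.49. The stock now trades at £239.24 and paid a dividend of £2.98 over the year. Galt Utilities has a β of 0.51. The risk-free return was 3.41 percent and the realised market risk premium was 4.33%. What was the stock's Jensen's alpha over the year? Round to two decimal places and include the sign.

+2.76%

Realised HPR = (P1 + D1 − P0) / P0 = (239.24 + 2.98 − 223.49) / 223.49 = 18.73 / 223.49 = 8.3807%
CAPM required = R_f + β·MRP = 3.41% + 0.51 × 4.33% = 5.6183%
α = realised − required = 8.3807% − 5.6183% = +2.76%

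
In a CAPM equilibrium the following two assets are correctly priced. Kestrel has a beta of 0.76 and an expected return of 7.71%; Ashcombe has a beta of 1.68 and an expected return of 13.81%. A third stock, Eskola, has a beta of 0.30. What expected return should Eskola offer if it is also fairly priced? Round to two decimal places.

4.66%

MRP (SML slope) = (13.81% − 7.71%) / (1.68 − 0.76) = 6.10% / 0.92 = 6.6304%
R_f (intercept) = 7.71% − 0.76 × 6.6304% = 2.6709%
E(R_Eskola) = R_f + β × MRP = 2.6709% + 0.30 × 6.6304% = 4.66%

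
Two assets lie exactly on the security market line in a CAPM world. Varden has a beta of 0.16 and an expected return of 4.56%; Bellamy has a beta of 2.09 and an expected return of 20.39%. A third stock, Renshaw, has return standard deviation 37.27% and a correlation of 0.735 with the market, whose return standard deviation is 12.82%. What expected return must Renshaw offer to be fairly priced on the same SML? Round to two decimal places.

20.77%

MRP = (20.39% − 4.56%) / (2.09 − 0.16) = 8.2021%
R_f = 4.56% − 0.16 × 8.2021% = 3.2477%
β_Renshaw = ρ·σ_i/σ_m = 0.735 × 37.27 / 12.82 = 2.1368
E(R_Renshaw) = R_f + β × MRP = 3.2477% + 2.1368 × 8.2021% = 20.77%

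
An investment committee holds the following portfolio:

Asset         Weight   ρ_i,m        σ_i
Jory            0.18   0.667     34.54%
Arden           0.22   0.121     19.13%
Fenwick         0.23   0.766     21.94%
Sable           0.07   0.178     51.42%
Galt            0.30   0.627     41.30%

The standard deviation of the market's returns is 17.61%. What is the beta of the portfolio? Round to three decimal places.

β_Jory = 0.667 × 34.54% / 17.61% = 1.3082
β_Arden = 0.121 × 19.13% / 17.61% = 0.1314
β_Fenwick = 0.766 × 21.94% / 17.61% = 0.9543
β_Sable = 0.178 × 51.42% / 17.61% = 0.5197
β_Galt = 0.627 × 41.30% / 17.61% = 1.4705
β_P = Σ w_i β_i = 0.18×1.3082 + 0.22×0.1314 + 0.23×0.9543 + 0.07×0.5197 + 0.30×1.4705 = 0.9614

0.961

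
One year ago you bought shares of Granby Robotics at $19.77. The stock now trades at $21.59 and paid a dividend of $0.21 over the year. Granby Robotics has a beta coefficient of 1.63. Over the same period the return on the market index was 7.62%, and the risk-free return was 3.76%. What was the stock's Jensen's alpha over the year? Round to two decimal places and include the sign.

Realised HPR = (P1 + D1 − P0) / P0 = (21.59 + 0.21 − 19.77) / 19.77 = 2.03 / 19.77 = 10.2681%
MRP = 7.62% − 3.76% = 3.86%
CAPM required = R_f + β·MRP = 3.76% + 1.63 × 3.86% = 10.0518%
α = realised − required = 10.2681% − 10.0518% = +0.22%

+0.22%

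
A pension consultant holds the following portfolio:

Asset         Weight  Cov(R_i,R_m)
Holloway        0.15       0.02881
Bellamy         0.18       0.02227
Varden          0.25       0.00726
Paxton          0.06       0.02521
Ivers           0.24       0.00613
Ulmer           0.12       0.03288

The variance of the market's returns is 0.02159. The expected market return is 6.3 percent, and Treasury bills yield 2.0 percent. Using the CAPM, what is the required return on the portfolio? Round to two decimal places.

β_Holloway = 0.02881 / 0.02159 = 1.3344
β_Bellamy = 0.02227 / 0.02159 = 1.0315
β_Varden = 0.00726 / 0.02159 = 0.3363
β_Paxton = 0.02521 / 0.02159 = 1.1677
β_Ivers = 0.00613 / 0.02159 = 0.2839
β_Ulmer = 0.03288 / 0.02159 = 1.5229
β_P = Σ w_i β_i = 0.15×1.3344 + 0.18×1.0315 + 0.25×0.3363 + 0.06×1.1677 + 0.24×0.2839 + 0.12×1.5229 = 0.7909
MRP = 6.3% − 2.0% = 4.30%
E(R_P) = R_f + β_P × MRP = 2.0% + 0.7909 × 4.3% = 5.40%

5.40%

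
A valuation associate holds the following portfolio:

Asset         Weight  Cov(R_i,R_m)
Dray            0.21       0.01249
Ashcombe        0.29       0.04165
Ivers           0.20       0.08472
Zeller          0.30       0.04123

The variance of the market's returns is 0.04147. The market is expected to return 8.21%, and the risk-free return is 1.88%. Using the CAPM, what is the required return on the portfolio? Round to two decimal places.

8.60%

β_Dray = 0.01249 / 0.04147 = 0.3012
β_Ashcombe = 0.04165 / 0.04147 = 1.0043
β_Ivers = 0.08472 / 0.04147 = 2.0429
β_Zeller = 0.04123 / 0.04147 = 0.9942
β_P = Σ w_i β_i = 0.21×0.3012 + 0.29×1.0043 + 0.20×2.0429 + 0.30×0.9942 = 1.0613
MRP = 8.21% − 1.88% = 6.33%
E(R_P) = R_f + β_P × MRP = 1.88% + 1.0613 × 6.33% = 8.60%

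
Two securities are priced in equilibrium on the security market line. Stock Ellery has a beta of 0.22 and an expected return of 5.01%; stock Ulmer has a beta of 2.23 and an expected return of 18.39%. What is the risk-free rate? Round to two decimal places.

Both satisfy E(R) = R_f + β·MRP, so the slope of the SML is
MRP = (18.39% − 5.01%) / (2.23 − 0.22) = 13.38% / 2.01 = 6.6567%
R_f = E(R_Ellery) − β_Ellery·MRP = 5.01% − 0.22 × 6.6567% = 3.5455%

3.55%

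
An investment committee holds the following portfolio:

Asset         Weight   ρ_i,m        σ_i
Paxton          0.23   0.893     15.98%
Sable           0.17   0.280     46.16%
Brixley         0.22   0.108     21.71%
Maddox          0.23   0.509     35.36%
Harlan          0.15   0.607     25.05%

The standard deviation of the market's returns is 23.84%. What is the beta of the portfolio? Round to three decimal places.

0.521

β_Paxton = 0.893 × 15.98% / 23.84% = 0.5986
β_Sable = 0.280 × 46.16% / 23.84% = 0.5421
β_Brixley = 0.108 × 21.71% / 23.84% = 0.0984
β_Maddox = 0.509 × 35.36% / 23.84% = 0.7550
β_Harlan = 0.607 × 25.05% / 23.84% = 0.6378
β_P = Σ w_i β_i = 0.23×0.5986 + 0.17×0.5421 + 0.22×0.0984 + 0.23×0.7550 + 0.15×0.6378 = 0.5208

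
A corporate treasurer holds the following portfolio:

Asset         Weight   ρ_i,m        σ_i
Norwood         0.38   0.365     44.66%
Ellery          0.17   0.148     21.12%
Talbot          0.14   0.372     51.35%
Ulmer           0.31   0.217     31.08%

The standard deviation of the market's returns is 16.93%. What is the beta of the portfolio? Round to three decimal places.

β_Norwood = 0.365 × 44.66% / 16.93% = 0.9628
β_Ellery = 0.148 × 21.12% / 16.93% = 0.1846
β_Talbot = 0.372 × 51.35% / 16.93% = 1.1283
β_Ulmer = 0.217 × 31.08% / 16.93% = 0.3984
β_P = Σ w_i β_i = 0.38×0.9628 + 0.17×0.1846 + 0.14×1.1283 + 0.31×0.3984 = 0.6787

0.679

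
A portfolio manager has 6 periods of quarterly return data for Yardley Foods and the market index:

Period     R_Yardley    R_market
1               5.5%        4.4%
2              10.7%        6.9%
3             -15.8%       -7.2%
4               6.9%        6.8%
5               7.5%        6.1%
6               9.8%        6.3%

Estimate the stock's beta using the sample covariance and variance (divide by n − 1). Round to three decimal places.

1.787

Mean R_i = (5.5 + 10.7 − 15.8 + 6.9 + 7.5 + 9.8) / 6 = 4.1000%
Mean R_m = (4.4 + 6.9 − 7.2 + 6.8 + 6.1 + 6.3) / 6 = 3.8833%
Σ(R_i − R̄_i)(R_m − R̄_m) = 270.6700  ⇒  Cov = 270.6700 / 5 = 54.1340
Σ(R_m − R̄_m)² = 151.4683  ⇒  Var(R_m) = 151.4683 / 5 = 30.2937
β = Cov / Var(R_m) = 54.1340 / 30.2937 = 1.7870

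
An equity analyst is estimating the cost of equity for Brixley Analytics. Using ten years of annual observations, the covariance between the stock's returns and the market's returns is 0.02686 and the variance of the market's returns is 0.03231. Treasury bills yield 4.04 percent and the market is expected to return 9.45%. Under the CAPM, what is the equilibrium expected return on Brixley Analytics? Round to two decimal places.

β = Cov(R_i, R_m) / Var(R_m) = 0.02686 / 0.03231 = 0.8313
MRP = 9.45% − 4.04% = 5.41%
E(R) = R_f + β × MRP = 4.04% + 0.8313 × 5.41% = 8.54%

8.54%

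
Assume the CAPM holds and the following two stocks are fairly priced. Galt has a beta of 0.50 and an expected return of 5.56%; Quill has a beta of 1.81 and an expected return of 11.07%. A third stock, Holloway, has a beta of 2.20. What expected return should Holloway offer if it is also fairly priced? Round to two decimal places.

12.71%

MRP (SML slope) = (11.07% − 5.56%) / (1.81 − 0.50) = 5.51% / 1.31 = 4.2061%
R_f (intercept) = 5.56% − 0.50 × 4.2061% = 3.4570%
E(R_Holloway) = R_f + β × MRP = 3.4570% + 2.20 × 4.2061% = 12.71%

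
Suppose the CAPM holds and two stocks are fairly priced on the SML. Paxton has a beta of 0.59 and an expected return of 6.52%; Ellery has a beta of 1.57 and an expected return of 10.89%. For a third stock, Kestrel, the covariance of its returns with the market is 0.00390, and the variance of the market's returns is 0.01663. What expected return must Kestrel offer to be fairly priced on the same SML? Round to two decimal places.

4.93%

MRP = (10.89% − 6.52%) / (1.57 − 0.59) = 4.4592%
R_f = 6.52% − 0.59 × 4.4592% = 3.8891%
β_Kestrel = Cov / Var(R_m) = 0.00390 / 0.01663 = 0.2345
E(R_Kestrel) = R_f + β × MRP = 3.8891% + 0.2345 × 4.4592% = 4.93%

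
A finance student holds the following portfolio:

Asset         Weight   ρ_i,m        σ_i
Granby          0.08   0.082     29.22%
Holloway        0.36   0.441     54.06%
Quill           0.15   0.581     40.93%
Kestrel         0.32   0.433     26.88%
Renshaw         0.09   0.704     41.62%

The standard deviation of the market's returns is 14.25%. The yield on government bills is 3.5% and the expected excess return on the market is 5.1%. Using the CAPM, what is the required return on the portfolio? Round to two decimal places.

β_Granby = 0.082 × 29.22% / 14.25% = 0.1681
β_Holloway = 0.441 × 54.06% / 14.25% = 1.6730
β_Quill = 0.581 × 40.93% / 14.25% = 1.6688
β_Kestrel = 0.433 × 26.88% / 14.25% = 0.8168
β_Renshaw = 0.704 × 41.62% / 14.25% = 2.0562
β_P = Σ w_i β_i = 0.08×0.1681 + 0.36×1.6730 + 0.15×1.6688 + 0.32×0.8168 + 0.09×2.0562 = 1.3125
E(R_P) = R_f + β_P × MRP = 3.5% + 1.3125 × 5.1% = 10.19%

10.19%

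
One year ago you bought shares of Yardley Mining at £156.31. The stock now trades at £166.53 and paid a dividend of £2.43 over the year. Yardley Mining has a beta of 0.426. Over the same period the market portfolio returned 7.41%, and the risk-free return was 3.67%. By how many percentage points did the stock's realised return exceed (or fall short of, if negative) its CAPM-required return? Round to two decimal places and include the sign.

Realised HPR = (P1 + D1 − P0) / P0 = (166.53 + 2.43 − 156.31) / 156.31 = 12.65 / 156.31 = 8.0929%
MRP = 7.41% − 3.67% = 3.74%
CAPM required = R_f + β·MRP = 3.67% + 0.426 × 3.74% = 5.26324%
α = realised − required = 8.0929% − 5.26324% = +2.83%

+2.83%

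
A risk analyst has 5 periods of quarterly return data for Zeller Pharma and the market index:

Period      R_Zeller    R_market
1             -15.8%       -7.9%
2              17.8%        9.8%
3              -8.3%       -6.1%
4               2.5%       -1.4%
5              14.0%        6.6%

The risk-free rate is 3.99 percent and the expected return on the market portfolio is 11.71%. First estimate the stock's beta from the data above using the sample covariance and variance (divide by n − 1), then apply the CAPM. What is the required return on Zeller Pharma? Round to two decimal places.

17.98%

Mean R_i = (-15.8 + 17.8 − 8.3 + 2.5 + 14.0) / 5 = 2.0400%
Mean R_m = (-7.9 + 9.8 − 6.1 − 1.4 + 6.6) / 5 = 0.2000%
Σ(R_i − R̄_i)(R_m − R̄_m) = 436.7500  ⇒  Cov = 436.7500 / 4 = 109.1875
Σ(R_m − R̄_m)² = 240.9800  ⇒  Var(R_m) = 240.9800 / 4 = 60.2450
β = Cov / Var(R_m) = 109.1875 / 60.2450 = 1.8124
MRP = 11.71% − 3.99% = 7.72%
E(R) = R_f + β × MRP = 3.99% + 1.8124 × 7.72% = 17.98%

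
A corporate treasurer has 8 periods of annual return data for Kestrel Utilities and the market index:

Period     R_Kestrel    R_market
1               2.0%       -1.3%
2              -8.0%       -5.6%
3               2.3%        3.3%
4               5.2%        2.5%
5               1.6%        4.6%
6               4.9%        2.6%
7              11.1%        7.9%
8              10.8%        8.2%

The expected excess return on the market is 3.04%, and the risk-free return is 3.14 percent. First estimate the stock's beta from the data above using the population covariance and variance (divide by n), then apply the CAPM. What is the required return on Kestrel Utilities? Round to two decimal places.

6.80%

Mean R_i = (2.0 − 8.0 + 2.3 + 5.2 + 1.6 + 4.9 + 11.1 + 10.8) / 8 = 3.7375%
Mean R_m = (-1.3 − 5.6 + 3.3 + 2.5 + 4.6 + 2.6 + 7.9 + 8.2) / 8 = 2.7750%
Σ(R_i − R̄_i)(R_m − R̄_m) = 176.1675  ⇒  Cov = 176.1675 / 8 = 22.0209
Σ(R_m − R̄_m)² = 146.1550  ⇒  Var(R_m) = 146.1550 / 8 = 18.2694
β = Cov / Var(R_m) = 22.0209 / 18.2694 = 1.2053
E(R) = R_f + β × MRP = 3.14% + 1.2053 × 3.04% = 6.80%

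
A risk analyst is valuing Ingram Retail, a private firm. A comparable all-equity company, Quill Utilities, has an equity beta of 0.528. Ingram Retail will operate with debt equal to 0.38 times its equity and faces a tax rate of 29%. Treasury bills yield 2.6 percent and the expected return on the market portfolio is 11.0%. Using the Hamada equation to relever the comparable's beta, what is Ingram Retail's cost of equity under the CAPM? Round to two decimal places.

β_L = β_U × [1 + (1 − t)(D/E)] = 0.528 × [1 + (1 − 0.29) × 0.38]
    = 0.528 × [1 + 0.71 × 0.38] = 0.528 × 1.2698 = 0.6705
MRP = 11.0% − 2.6% = 8.40%
E(R) = R_f + β_L × MRP = 2.6% + 0.6705 × 8.4% = 8.23%

8.23%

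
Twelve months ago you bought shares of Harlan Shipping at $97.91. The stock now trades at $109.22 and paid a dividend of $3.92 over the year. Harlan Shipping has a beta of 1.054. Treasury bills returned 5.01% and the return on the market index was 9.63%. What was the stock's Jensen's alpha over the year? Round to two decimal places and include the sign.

+5.68%

Realised HPR = (P1 + D1 − P0) / P0 = (109.22 + 3.92 − 97.91) / 97.91 = 15.23 / 97.91 = 15.5551%
MRP = 9.63% − 5.01% = 4.62%
CAPM required = R_f + β·MRP = 5.01% + 1.054 × 4.62% = 9.87948%
α = realised − required = 15.5551% − 9.87948% = +5.68%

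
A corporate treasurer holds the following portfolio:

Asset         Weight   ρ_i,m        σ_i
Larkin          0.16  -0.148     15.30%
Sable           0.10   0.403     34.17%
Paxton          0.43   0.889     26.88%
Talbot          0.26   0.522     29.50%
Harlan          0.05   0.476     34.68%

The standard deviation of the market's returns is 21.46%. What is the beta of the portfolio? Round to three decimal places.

0.751

β_Larkin = -0.148 × 15.30% / 21.46% = -0.1055
β_Sable = 0.403 × 34.17% / 21.46% = 0.6417
β_Paxton = 0.889 × 26.88% / 21.46% = 1.1135
β_Talbot = 0.522 × 29.50% / 21.46% = 0.7176
β_Harlan = 0.476 × 34.68% / 21.46% = 0.7692
β_P = Σ w_i β_i = 0.16×-0.1055 + 0.10×0.6417 + 0.43×1.1135 + 0.26×0.7176 + 0.05×0.7692 = 0.7511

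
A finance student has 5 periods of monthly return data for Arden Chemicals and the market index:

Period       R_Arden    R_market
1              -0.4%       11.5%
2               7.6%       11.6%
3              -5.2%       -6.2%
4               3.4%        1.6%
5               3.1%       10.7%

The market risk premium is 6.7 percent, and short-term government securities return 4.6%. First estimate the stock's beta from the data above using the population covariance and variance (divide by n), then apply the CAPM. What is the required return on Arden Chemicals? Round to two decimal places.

Mean R_i = (-0.4 + 7.6 − 5.2 + 3.4 + 3.1) / 5 = 1.7000%
Mean R_m = (11.5 + 11.6 − 6.2 + 1.6 + 10.7) / 5 = 5.8400%
Σ(R_i − R̄_i)(R_m − R̄_m) = 104.7700  ⇒  Cov = 104.7700 / 5 = 20.9540
Σ(R_m − R̄_m)² = 251.7720  ⇒  Var(R_m) = 251.7720 / 5 = 50.3544
β = Cov / Var(R_m) = 20.9540 / 50.3544 = 0.4161
E(R) = R_f + β × MRP = 4.6% + 0.4161 × 6.7% = 7.39%

7.39%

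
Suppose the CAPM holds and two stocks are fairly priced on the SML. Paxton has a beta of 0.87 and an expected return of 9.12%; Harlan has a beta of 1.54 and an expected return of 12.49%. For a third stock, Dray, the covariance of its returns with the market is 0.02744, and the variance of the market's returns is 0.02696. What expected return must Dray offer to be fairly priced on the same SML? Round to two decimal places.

9.86%

MRP = (12.49% − 9.12%) / (1.54 − 0.87) = 5.0299%
R_f = 9.12% − 0.87 × 5.0299% = 4.7440%
β_Dray = Cov / Var(R_m) = 0.02744 / 0.02696 = 1.0178
E(R_Dray) = R_f + β × MRP = 4.7440% + 1.0178 × 5.0299% = 9.86%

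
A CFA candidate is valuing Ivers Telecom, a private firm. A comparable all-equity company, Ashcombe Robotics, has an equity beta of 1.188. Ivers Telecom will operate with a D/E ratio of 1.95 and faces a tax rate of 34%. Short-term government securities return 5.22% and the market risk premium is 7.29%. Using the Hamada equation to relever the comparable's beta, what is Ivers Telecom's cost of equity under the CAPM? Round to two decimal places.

25.03%

β_L = β_U × [1 + (1 − t)(D/E)] = 1.188 × [1 + (1 − 0.34) × 1.95]
    = 1.188 × [1 + 0.66 × 1.95] = 1.188 × 2.2870 = 2.7170
E(R) = R_f + β_L × MRP = 5.22% + 2.7170 × 7.29% = 25.03%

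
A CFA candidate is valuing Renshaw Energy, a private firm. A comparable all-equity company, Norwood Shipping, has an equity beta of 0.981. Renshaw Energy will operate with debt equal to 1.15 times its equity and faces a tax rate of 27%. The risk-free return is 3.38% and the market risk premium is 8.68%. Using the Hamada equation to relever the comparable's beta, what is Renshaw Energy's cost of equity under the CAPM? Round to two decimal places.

19.04%

β_L = β_U × [1 + (1 − t)(D/E)] = 0.981 × [1 + (1 − 0.27) × 1.15]
    = 0.981 × [1 + 0.73 × 1.15] = 0.981 × 1.8395 = 1.8045
E(R) = R_f + β_L × MRP = 3.38% + 1.8045 × 8.68% = 19.04%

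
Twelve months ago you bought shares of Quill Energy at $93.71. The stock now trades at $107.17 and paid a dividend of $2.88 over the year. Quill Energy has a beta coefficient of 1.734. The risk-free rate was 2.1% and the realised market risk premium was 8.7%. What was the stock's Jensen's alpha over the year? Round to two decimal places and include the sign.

Realised HPR = (P1 + D1 − P0) / P0 = (107.17 + 2.88 − 93.71) / 93.71 = 16.34 / 93.71 = 17.4368%
CAPM required = R_f + β·MRP = 2.1% + 1.734 × 8.7% = 17.1858%
α = realised − required = 17.4368% − 17.1858% = +0.25%

+0.25%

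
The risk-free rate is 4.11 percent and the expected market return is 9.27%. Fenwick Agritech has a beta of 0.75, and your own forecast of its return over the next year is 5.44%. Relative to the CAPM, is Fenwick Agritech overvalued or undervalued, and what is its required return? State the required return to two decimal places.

MRP = 9.27% − 4.11% = 5.16%
Required return = R_f + β·MRP = 4.11% + 0.75 × 5.16% = 7.98%
Forecast 5.44% < required 7.98% → the stock plots below the SML → overvalued.

Overvalued; required return 7.98%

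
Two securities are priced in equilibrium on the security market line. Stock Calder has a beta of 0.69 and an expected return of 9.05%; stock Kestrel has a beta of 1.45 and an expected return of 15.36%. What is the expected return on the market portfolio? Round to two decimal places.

Both satisfy E(R) = R_f + β·MRP, so the slope of the SML is
MRP = (15.36% − 9.05%) / (1.45 − 0.69) = 6.31% / 0.76 = 8.3026%
R_f = E(R_Calder) − β_Calder·MRP = 9.05% − 0.69 × 8.3026% = 3.3212%
E(R_m) = R_f + MRP = 3.3212% + 8.3026% = 11.62%

11.62%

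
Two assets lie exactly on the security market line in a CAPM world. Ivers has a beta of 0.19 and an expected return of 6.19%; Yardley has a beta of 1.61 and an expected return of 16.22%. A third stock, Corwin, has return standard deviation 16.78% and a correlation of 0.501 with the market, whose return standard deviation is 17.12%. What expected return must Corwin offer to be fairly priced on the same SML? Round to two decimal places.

8.32%

MRP = (16.22% − 6.19%) / (1.61 − 0.19) = 7.0634%
R_f = 6.19% − 0.19 × 7.0634% = 4.8480%
β_Corwin = ρ·σ_i/σ_m = 0.501 × 16.78 / 17.12 = 0.4911
E(R_Corwin) = R_f + β × MRP = 4.8480% + 0.4911 × 7.0634% = 8.32%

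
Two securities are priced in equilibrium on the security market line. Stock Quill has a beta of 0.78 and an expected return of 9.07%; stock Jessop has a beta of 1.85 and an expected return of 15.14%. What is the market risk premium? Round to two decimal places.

5.67%

Both satisfy E(R) = R_f + β·MRP, so the slope of the SML is
MRP = (15.14% − 9.07%) / (1.85 − 0.78) = 6.07% / 1.07 = 5.6729%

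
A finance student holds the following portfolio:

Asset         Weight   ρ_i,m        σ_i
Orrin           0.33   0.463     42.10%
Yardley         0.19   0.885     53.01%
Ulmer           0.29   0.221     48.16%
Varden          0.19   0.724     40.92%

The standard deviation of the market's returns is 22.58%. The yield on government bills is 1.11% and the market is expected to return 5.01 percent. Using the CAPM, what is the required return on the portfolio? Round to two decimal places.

β_Orrin = 0.463 × 42.10% / 22.58% = 0.8633
β_Yardley = 0.885 × 53.01% / 22.58% = 2.0777
β_Ulmer = 0.221 × 48.16% / 22.58% = 0.4714
β_Varden = 0.724 × 40.92% / 22.58% = 1.3120
β_P = Σ w_i β_i = 0.33×0.8633 + 0.19×2.0777 + 0.29×0.4714 + 0.19×1.3120 = 1.0656
MRP = 5.01% − 1.11% = 3.90%
E(R_P) = R_f + β_P × MRP = 1.11% + 1.0656 × 3.90% = 5.27%

5.27%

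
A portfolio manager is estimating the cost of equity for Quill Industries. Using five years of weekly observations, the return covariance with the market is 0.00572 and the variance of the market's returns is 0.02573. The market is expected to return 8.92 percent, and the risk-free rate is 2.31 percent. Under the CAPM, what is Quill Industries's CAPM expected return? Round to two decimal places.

3.78%

β = Cov(R_i, R_m) / Var(R_m) = 0.00572 / 0.02573 = 0.2223
MRP = 8.92% − 2.31% = 6.61%
E(R) = R_f + β × MRP = 2.31% + 0.2223 × 6.61% = 3.78%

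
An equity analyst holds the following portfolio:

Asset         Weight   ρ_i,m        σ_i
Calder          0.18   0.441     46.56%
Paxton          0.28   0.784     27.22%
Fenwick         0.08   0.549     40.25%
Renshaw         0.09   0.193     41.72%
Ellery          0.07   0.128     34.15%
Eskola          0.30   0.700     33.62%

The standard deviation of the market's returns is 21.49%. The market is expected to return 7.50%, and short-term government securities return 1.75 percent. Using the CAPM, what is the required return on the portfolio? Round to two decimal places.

6.98%

β_Calder = 0.441 × 46.56% / 21.49% = 0.9555
β_Paxton = 0.784 × 27.22% / 21.49% = 0.9930
β_Fenwick = 0.549 × 40.25% / 21.49% = 1.0283
β_Renshaw = 0.193 × 41.72% / 21.49% = 0.3747
β_Ellery = 0.128 × 34.15% / 21.49% = 0.2034
β_Eskola = 0.700 × 33.62% / 21.49% = 1.0951
β_P = Σ w_i β_i = 0.18×0.9555 + 0.28×0.9930 + 0.08×1.0283 + 0.09×0.3747 + 0.07×0.2034 + 0.30×1.0951 = 0.9088
MRP = 7.50% − 1.75% = 5.75%
E(R_P) = R_f + β_P × MRP = 1.75% + 0.9088 × 5.75% = 6.98%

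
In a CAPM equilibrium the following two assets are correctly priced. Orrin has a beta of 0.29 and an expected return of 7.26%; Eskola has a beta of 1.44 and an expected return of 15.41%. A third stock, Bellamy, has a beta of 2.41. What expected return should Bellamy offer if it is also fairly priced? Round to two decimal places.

MRP (SML slope) = (15.41% − 7.26%) / (1.44 − 0.29) = 8.15% / 1.15 = 7.0870%
R_f (intercept) = 7.26% − 0.29 × 7.0870% = 5.2048%
E(R_Bellamy) = R_f + β × MRP = 5.2048% + 2.41 × 7.0870% = 22.28%

22.28%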